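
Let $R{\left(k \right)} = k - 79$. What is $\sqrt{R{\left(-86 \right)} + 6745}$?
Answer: $2 \sqrt{1645} \approx 81.117$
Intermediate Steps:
$R{\left(k \right)} = -79 + k$ ($R{\left(k \right)} = k - 79 = -79 + k$)
$\sqrt{R{\left(-86 \right)} + 6745} = \sqrt{\left(-79 - 86\right) + 6745} = \sqrt{-165 + 6745} = \sqrt{6580} = 2 \sqrt{1645}$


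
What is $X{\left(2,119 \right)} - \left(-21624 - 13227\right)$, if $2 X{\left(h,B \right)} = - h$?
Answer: $34850$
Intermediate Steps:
$X{\left(h,B \right)} = - \frac{h}{2}$ ($X{\left(h,B \right)} = \frac{\left(-1\right) h}{2} = - \frac{h}{2}$)
$X{\left(2,119 \right)} - \left(-21624 - 13227\right) = \left(- \frac{1}{2}\right) 2 - \left(-21624 - 13227\right) = -1 - -34851 = -1 + 34851 = 34850$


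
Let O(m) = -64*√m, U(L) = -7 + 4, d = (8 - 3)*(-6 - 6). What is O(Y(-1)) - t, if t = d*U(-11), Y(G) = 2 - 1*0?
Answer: -180 - 64*√2 ≈ -270.51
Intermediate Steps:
d = -60 (d = 5*(-12) = -60)
Y(G) = 2 (Y(G) = 2 + 0 = 2)
U(L) = -3
t = 180 (t = -60*(-3) = 180)
O(Y(-1)) - t = -64*√2 - 1*180 = -64*√2 - 180 = -180 - 64*√2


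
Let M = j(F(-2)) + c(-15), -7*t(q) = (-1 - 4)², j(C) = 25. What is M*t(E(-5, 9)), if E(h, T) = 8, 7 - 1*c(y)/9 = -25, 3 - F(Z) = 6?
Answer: -7825/7 ≈ -1117.9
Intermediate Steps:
F(Z) = -3 (F(Z) = 3 - 1*6 = 3 - 6 = -3)
c(y) = 288 (c(y) = 63 - 9*(-25) = 63 + 225 = 288)
t(q) = -25/7 (t(q) = -(-1 - 4)²/7 = -⅐*(-5)² = -⅐*25 = -25/7)
M = 313 (M = 25 + 288 = 313)
M*t(E(-5, 9)) = 313*(-25/7) = -7825/7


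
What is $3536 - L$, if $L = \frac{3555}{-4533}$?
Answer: $\frac{5344081}{1511} \approx 3536.8$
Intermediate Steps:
$L = - \frac{1185}{1511}$ ($L = 3555 \left(- \frac{1}{4533}\right) = - \frac{1185}{1511} \approx -0.78425$)
$3536 - L = 3536 - - \frac{1185}{1511} = 3536 + \frac{1185}{1511} = \frac{5344081}{1511}$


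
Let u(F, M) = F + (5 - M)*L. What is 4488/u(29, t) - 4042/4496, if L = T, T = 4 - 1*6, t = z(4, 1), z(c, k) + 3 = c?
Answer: 3348861/15736 ≈ 212.82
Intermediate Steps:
z(c, k) = -3 + c
t = 1 (t = -3 + 4 = 1)
T = -2 (T = 4 - 6 = -2)
L = -2
u(F, M) = -10 + F + 2*M (u(F, M) = F + (5 - M)*(-2) = F + (-10 + 2*M) = -10 + F + 2*M)
4488/u(29, t) - 4042/4496 = 4488/(-10 + 29 + 2*1) - 4042/4496 = 4488/(-10 + 29 + 2) - 4042*1/4496 = 4488/21 - 2021/2248 = 4488*(1/21) - 2021/2248 = 1496/7 - 2021/2248 = 3348861/15736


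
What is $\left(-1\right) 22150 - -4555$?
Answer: $-17595$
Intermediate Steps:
$\left(-1\right) 22150 - -4555 = -22150 + \left(-18769 + 23324\right) = -22150 + 4555 = -17595$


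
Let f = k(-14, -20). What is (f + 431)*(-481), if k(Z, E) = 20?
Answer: -216931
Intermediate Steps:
f = 20
(f + 431)*(-481) = (20 + 431)*(-481) = 451*(-481) = -216931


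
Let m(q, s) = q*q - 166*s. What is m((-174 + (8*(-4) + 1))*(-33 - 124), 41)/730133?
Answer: 1035867419/730133 ≈ 1418.7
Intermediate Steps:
m(q, s) = q² - 166*s
m((-174 + (8*(-4) + 1))*(-33 - 124), 41)/730133 = (((-174 + (8*(-4) + 1))*(-33 - 124))² - 166*41)/730133 = (((-174 + (-32 + 1))*(-157))² - 6806)*(1/730133) = (((-174 - 31)*(-157))² - 6806)*(1/730133) = ((-205*(-157))² - 6806)*(1/730133) = (32185² - 6806)*(1/730133) = (1035874225 - 6806)*(1/730133) = 1035867419*(1/730133) = 1035867419/730133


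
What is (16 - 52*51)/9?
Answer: -2636/9 ≈ -292.89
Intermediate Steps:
(16 - 52*51)/9 = (16 - 2652)*(⅑) = -2636*⅑ = -2636/9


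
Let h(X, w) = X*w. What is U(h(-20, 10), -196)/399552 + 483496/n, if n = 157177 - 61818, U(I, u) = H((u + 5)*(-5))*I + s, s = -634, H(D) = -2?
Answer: 32193246631/6350146528 ≈ 5.0697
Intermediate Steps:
U(I, u) = -634 - 2*I (U(I, u) = -2*I - 634 = -634 - 2*I)
n = 95359
U(h(-20, 10), -196)/399552 + 483496/n = (-634 - (-40)*10)/399552 + 483496/95359 = (-634 - 2*(-200))*(1/399552) + 483496*(1/95359) = (-634 + 400)*(1/399552) + 483496/95359 = -234*1/399552 + 483496/95359 = -39/66592 + 483496/95359 = 32193246631/6350146528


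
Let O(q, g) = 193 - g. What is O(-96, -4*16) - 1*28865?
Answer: -28608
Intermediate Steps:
O(-96, -4*16) - 1*28865 = (193 - (-4)*16) - 1*28865 = (193 - 1*(-64)) - 28865 = (193 + 64) - 28865 = 257 - 28865 = -28608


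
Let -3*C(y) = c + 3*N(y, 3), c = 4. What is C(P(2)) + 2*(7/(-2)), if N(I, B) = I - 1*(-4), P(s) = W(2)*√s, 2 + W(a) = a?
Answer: -37/3 ≈ -12.333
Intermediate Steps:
W(a) = -2 + a
P(s) = 0 (P(s) = (-2 + 2)*√s = 0*√s = 0)
N(I, B) = 4 + I (N(I, B) = I + 4 = 4 + I)
C(y) = -16/3 - y (C(y) = -(4 + 3*(4 + y))/3 = -(4 + (12 + 3*y))/3 = -(16 + 3*y)/3 = -16/3 - y)
C(P(2)) + 2*(7/(-2)) = (-16/3 - 1*0) + 2*(7/(-2)) = (-16/3 + 0) + 2*(7*(-½)) = -16/3 + 2*(-7/2) = -16/3 - 7 = -37/3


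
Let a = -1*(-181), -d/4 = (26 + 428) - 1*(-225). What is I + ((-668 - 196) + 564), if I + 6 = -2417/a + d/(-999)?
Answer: -57253601/180819 ≈ -316.63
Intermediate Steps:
d = -2716 (d = -4*((26 + 428) - 1*(-225)) = -4*(454 + 225) = -4*679 = -2716)
a = 181
I = -3007901/180819 (I = -6 + (-2417/181 - 2716/(-999)) = -6 + (-2417*1/181 - 2716*(-1/999)) = -6 + (-2417/181 + 2716/999) = -6 - 1922987/180819 = -3007901/180819 ≈ -16.635)
I + ((-668 - 196) + 564) = -3007901/180819 + ((-668 - 196) + 564) = -3007901/180819 + (-864 + 564) = -3007901/180819 - 300 = -57253601/180819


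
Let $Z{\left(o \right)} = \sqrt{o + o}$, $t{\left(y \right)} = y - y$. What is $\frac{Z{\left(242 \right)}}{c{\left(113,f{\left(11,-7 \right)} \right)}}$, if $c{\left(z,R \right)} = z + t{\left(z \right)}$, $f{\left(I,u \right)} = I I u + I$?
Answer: $\frac{22}{113} \approx 0.19469$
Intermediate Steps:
$f{\left(I,u \right)} = I + u I^{2}$ ($f{\left(I,u \right)} = I^{2} u + I = u I^{2} + I = I + u I^{2}$)
$t{\left(y \right)} = 0$
$Z{\left(o \right)} = \sqrt{2} \sqrt{o}$ ($Z{\left(o \right)} = \sqrt{2 o} = \sqrt{2} \sqrt{o}$)
$c{\left(z,R \right)} = z$ ($c{\left(z,R \right)} = z + 0 = z$)
$\frac{Z{\left(242 \right)}}{c{\left(113,f{\left(11,-7 \right)} \right)}} = \frac{\sqrt{2} \sqrt{242}}{113} = \sqrt{2} \cdot 11 \sqrt{2} \cdot \frac{1}{113} = 22 \cdot \frac{1}{113} = \frac{22}{113}$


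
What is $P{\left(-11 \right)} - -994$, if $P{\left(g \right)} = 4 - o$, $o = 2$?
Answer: $996$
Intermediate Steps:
$P{\left(g \right)} = 2$ ($P{\left(g \right)} = 4 - 2 = 2$)
$P{\left(-11 \right)} - -994 = 2 - -994 = 2 + 994 = 996$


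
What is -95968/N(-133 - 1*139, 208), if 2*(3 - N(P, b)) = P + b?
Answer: -95968/35 ≈ -2741.9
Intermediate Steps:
N(P, b) = 3 - P/2 - b/2 (N(P, b) = 3 - (P + b)/2 = 3 + (-P/2 - b/2) = 3 - P/2 - b/2)
-95968/N(-133 - 1*139, 208) = -95968/(3 - (-133 - 1*139)/2 - 1/2*208) = -95968/(3 - (-133 - 139)/2 - 104) = -95968/(3 - 1/2*(-272) - 104) = -95968/(3 + 136 - 104) = -95968/35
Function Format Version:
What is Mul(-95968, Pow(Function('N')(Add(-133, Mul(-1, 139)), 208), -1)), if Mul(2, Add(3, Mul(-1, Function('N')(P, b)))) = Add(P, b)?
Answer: Rational(-95968, 35) ≈ -2741.9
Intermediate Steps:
Function('N')(P, b) = Add(3, Mul(Rational(-1, 2), P), Mul(Rational(-1, 2), b)) (Function('N')(P, b) = Add(3, Mul(Rational(-1, 2), Add(P, b))) = Add(3, Add(Mul(Rational(-1, 2), P), Mul(Rational(-1, 2), b))) = Add(3, Mul(Rational(-1, 2), P), Mul(Rational(-1, 2), b)))
Mul(-95968, Pow(Function('N')(Add(-133, Mul(-1, 139)), 208), -1)) = Mul(-95968, Pow(Add(3, Mul(Rational(-1, 2), Add(-133, Mul(-1, 139))), Mul(Rational(-1, 2), 208)), -1)) = Mul(-95968, Pow(Add(3, Mul(Rational(-1, 2), Add(-133, -139)), -104), -1)) = Mul(-95968, Pow(Add(3, Mul(Rational(-1, 2), -272), -104), -1)) = Mul(-95968, Pow(Add(3, 136, -104), -1)) = Mul(-95968, Pow(35, -1)) = Mul(-95968, Rational(1, 35)) = Rational(-95968, 35)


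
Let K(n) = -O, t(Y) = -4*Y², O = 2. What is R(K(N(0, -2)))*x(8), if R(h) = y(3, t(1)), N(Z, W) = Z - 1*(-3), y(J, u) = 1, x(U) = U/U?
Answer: 1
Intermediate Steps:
x(U) = 1
N(Z, W) = 3 + Z (N(Z, W) = Z + 3 = 3 + Z)
K(n) = -2 (K(n) = -1*2 = -2)
R(h) = 1
R(K(N(0, -2)))*x(8) = 1*1 = 1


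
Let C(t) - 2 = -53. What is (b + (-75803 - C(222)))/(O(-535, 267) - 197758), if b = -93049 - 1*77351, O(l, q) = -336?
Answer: 123076/99047 ≈ 1.2426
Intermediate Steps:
C(t) = -51 (C(t) = 2 - 53 = -51)
b = -170400 (b = -93049 - 77351 = -170400)
(b + (-75803 - C(222)))/(O(-535, 267) - 197758) = (-170400 + (-75803 - 1*(-51)))/(-336 - 197758) = (-170400 + (-75803 + 51))/(-198094) = (-170400 - 75752)*(-1/198094) = -246152*(-1/198094) = 123076/99047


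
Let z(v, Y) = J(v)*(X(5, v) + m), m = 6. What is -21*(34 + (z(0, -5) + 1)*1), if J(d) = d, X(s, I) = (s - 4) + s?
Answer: -735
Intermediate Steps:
X(s, I) = -4 + 2*s (X(s, I) = (-4 + s) + s = -4 + 2*s)
z(v, Y) = 12*v (z(v, Y) = v*((-4 + 2*5) + 6) = v*((-4 + 10) + 6) = v*(6 + 6) = v*12 = 12*v)
-21*(34 + (z(0, -5) + 1)*1) = -21*(34 + (12*0 + 1)*1) = -21*(34 + (0 + 1)*1) = -21*(34 + 1*1) = -21*(34 + 1) = -21*35 = -735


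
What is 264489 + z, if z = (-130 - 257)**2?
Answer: 414258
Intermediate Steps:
z = 149769 (z = (-387)**2 = 149769)
264489 + z = 264489 + 149769 = 414258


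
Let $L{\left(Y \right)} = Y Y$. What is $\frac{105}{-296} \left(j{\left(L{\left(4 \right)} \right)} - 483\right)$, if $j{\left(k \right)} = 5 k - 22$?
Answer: $\frac{44625}{296} \approx 150.76$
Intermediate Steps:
$L{\left(Y \right)} = Y^{2}$
$j{\left(k \right)} = -22 + 5 k$
$\frac{105}{-296} \left(j{\left(L{\left(4 \right)} \right)} - 483\right) = \frac{105}{-296} \left(\left(-22 + 5 \cdot 4^{2}\right) - 483\right) = 105 \left(- \frac{1}{296}\right) \left(\left(-22 + 5 \cdot 16\right) - 483\right) = - \frac{105 \left(\left(-22 + 80\right) - 483\right)}{296} = - \frac{105 \left(58 - 483\right)}{296} = \left(- \frac{105}{296}\right) \left(-425\right) = \frac{44625}{296}$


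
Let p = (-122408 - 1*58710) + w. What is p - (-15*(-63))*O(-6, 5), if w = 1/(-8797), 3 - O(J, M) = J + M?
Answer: -1626547707/8797 ≈ -1.8490e+5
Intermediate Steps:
O(J, M) = 3 - J - M (O(J, M) = 3 - (J + M) = 3 + (-J - M) = 3 - J - M)
w = -1/8797 ≈ -0.00011368
p = -1593295047/8797 (p = (-122408 - 1*58710) - 1/8797 = (-122408 - 58710) - 1/8797 = -181118 - 1/8797 = -1593295047/8797 ≈ -1.8112e+5)
p - (-15*(-63))*O(-6, 5) = -1593295047/8797 - (-15*(-63))*(3 - 1*(-6) - 1*5) = -1593295047/8797 - 945*(3 + 6 - 5) = -1593295047/8797 - 945*4 = -1593295047/8797 - 1*3780 = -1593295047/8797 - 3780 = -1626547707/8797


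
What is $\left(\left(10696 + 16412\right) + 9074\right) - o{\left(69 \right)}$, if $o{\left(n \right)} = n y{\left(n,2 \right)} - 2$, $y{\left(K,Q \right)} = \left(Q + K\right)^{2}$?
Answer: $-311645$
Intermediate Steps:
$y{\left(K,Q \right)} = \left(K + Q\right)^{2}$
$o{\left(n \right)} = -2 + n \left(2 + n\right)^{2}$ ($o{\left(n \right)} = n \left(n + 2\right)^{2} - 2 = n \left(2 + n\right)^{2} - 2 = -2 + n \left(2 + n\right)^{2}$)
$\left(\left(10696 + 16412\right) + 9074\right) - o{\left(69 \right)} = \left(\left(10696 + 16412\right) + 9074\right) - \left(-2 + 69 \left(2 + 69\right)^{2}\right) = \left(27108 + 9074\right) - \left(-2 + 69 \cdot 71^{2}\right) = 36182 - \left(-2 + 69 \cdot 5041\right) = 36182 - \left(-2 + 347829\right) = 36182 - 347827 = -311645$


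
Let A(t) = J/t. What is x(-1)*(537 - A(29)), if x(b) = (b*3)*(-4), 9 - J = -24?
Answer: 186480/29 ≈ 6430.3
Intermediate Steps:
J = 33 (J = 9 - 1*(-24) = 9 + 24 = 33)
x(b) = -12*b (x(b) = (3*b)*(-4) = -12*b)
A(t) = 33/t
x(-1)*(537 - A(29)) = (-12*(-1))*(537 - 33/29) = 12*(537 - 33/29) = 12*(15540/29) = 186480/29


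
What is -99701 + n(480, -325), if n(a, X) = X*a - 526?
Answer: -256227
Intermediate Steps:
n(a, X) = -526 + X*a
-99701 + n(480, -325) = -99701 + (-526 - 325*480) = -99701 + (-526 - 156000) = -99701 - 156526 = -256227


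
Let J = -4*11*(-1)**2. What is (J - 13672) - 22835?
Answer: -36551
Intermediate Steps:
J = -44 (J = -44*1 = -44)
(J - 13672) - 22835 = (-44 - 13672) - 22835 = -13716 - 22835 = -36551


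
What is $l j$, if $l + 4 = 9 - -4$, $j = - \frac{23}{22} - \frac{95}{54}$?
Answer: $- \frac{833}{33} \approx -25.242$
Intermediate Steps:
$j = - \frac{833}{297}$ ($j = \left(-23\right) \frac{1}{22} - \frac{95}{54} = - \frac{23}{22} - \frac{95}{54} = - \frac{833}{297} \approx -2.8047$)
$l = 9$ ($l = -4 + \left(9 - -4\right) = -4 + \left(9 + 4\right) = -4 + 13 = 9$)
$l j = 9 \left(- \frac{833}{297}\right) = - \frac{833}{33}$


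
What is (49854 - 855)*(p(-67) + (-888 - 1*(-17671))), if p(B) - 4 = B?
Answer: 819263280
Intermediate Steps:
p(B) = 4 + B
(49854 - 855)*(p(-67) + (-888 - 1*(-17671))) = (49854 - 855)*((4 - 67) + (-888 - 1*(-17671))) = 48999*(-63 + (-888 + 17671)) = 48999*(-63 + 16783) = 48999*16720 = 819263280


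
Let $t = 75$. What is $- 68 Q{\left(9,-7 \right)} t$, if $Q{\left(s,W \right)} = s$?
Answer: $-45900$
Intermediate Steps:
$- 68 Q{\left(9,-7 \right)} t = \left(-68\right) 9 \cdot 75 = \left(-612\right) 75 = -45900$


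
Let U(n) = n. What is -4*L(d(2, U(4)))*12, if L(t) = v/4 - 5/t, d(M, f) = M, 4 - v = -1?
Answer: 60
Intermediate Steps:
v = 5 (v = 4 - 1*(-1) = 4 + 1 = 5)
L(t) = 5/4 - 5/t
-4*L(d(2, U(4)))*12 = -4*(5/4 - 5/2)*12 = -4*(-5/4)*12 = 5*12 = 60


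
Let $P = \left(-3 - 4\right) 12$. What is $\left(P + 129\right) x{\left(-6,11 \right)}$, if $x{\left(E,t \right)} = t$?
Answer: $495$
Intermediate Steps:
$P = -84$ ($P = \left(-7\right) 12 = -84$)
$\left(P + 129\right) x{\left(-6,11 \right)} = \left(-84 + 129\right) 11 = 45 \cdot 11 = 495$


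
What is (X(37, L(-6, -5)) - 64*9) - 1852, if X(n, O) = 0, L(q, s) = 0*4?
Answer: -2428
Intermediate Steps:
L(q, s) = 0
(X(37, L(-6, -5)) - 64*9) - 1852 = (0 - 64*9) - 1852 = (0 - 576) - 1852 = -576 - 1852 = -2428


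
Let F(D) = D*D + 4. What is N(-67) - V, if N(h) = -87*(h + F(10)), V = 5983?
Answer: -9202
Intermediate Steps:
F(D) = 4 + D² (F(D) = D² + 4 = 4 + D²)
N(h) = -9048 - 87*h (N(h) = -87*(h + (4 + 10²)) = -87*(h + (4 + 100)) = -87*(h + 104) = -87*(104 + h) = -9048 - 87*h)
N(-67) - V = (-9048 - 87*(-67)) - 1*5983 = (-9048 + 5829) - 5983 = -3219 - 5983 = -9202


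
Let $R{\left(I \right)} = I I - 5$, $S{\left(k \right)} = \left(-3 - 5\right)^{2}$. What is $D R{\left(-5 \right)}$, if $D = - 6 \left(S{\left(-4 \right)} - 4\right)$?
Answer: $-7200$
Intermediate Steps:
$S{\left(k \right)} = 64$ ($S{\left(k \right)} = \left(-8\right)^{2} = 64$)
$R{\left(I \right)} = -5 + I^{2}$ ($R{\left(I \right)} = I^{2} - 5 = -5 + I^{2}$)
$D = -360$ ($D = - 6 \left(64 - 4\right) = \left(-6\right) 60 = -360$)
$D R{\left(-5 \right)} = - 360 \left(-5 + \left(-5\right)^{2}\right) = - 360 \left(-5 + 25\right) = \left(-360\right) 20 = -7200$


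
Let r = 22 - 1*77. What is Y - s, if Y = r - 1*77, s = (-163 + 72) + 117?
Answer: -158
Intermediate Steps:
r = -55 (r = 22 - 77 = -55)
s = 26 (s = -91 + 117 = 26)
Y = -132 (Y = -55 - 1*77 = -55 - 77 = -132)
Y - s = -132 - 1*26 = -132 - 26 = -158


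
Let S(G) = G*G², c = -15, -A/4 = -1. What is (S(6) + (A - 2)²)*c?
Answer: -3300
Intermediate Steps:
A = 4 (A = -4*(-1) = 4)
S(G) = G³
(S(6) + (A - 2)²)*c = (6³ + (4 - 2)²)*(-15) = (216 + 2²)*(-15) = (216 + 4)*(-15) = 220*(-15) = -3300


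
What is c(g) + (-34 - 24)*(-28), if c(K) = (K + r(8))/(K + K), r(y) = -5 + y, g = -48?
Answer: 51983/32 ≈ 1624.5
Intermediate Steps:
c(K) = (3 + K)/(2*K) (c(K) = (K + (-5 + 8))/(K + K) = (K + 3)/((2*K)) = (3 + K)*(1/(2*K)) = (3 + K)/(2*K))
c(g) + (-34 - 24)*(-28) = (1/2)*(3 - 48)/(-48) + (-34 - 24)*(-28) = (1/2)*(-1/48)*(-45) - 58*(-28) = 15/32 + 1624 = 51983/32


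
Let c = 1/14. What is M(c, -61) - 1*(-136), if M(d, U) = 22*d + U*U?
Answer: 27010/7 ≈ 3858.6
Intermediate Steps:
c = 1/14 ≈ 0.071429
M(d, U) = U² + 22*d (M(d, U) = 22*d + U² = U² + 22*d)
M(c, -61) - 1*(-136) = ((-61)² + 22*(1/14)) - 1*(-136) = (3721 + 11/7) + 136 = 26058/7 + 136 = 27010/7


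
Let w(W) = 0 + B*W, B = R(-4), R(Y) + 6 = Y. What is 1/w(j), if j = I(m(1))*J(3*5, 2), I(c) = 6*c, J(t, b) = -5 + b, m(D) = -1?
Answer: -1/180 ≈ -0.0055556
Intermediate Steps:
R(Y) = -6 + Y
B = -10 (B = -6 - 4 = -10)
j = 18 (j = (6*(-1))*(-5 + 2) = -6*(-3) = 18)
w(W) = -10*W (w(W) = 0 - 10*W = -10*W)
1/w(j) = 1/(-10*18) = 1/(-180) = -1/180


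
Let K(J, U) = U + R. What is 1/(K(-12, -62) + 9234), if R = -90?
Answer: 1/9082 ≈ 0.00011011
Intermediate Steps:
K(J, U) = -90 + U (K(J, U) = U - 90 = -90 + U)
1/(K(-12, -62) + 9234) = 1/((-90 - 62) + 9234) = 1/(-152 + 9234) = 1/9082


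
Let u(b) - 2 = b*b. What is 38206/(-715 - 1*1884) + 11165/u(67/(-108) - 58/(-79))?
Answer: 2106755559695906/380838978511 ≈ 5531.9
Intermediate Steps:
u(b) = 2 + b**2 (u(b) = 2 + b*b = 2 + b**2)
38206/(-715 - 1*1884) + 11165/u(67/(-108) - 58/(-79)) = 38206/(-715 - 1*1884) + 11165/(2 + (67/(-108) - 58/(-79))**2) = 38206/(-715 - 1884) + 11165/(2 + (67*(-1/108) - 58*(-1/79))**2) = 38206/(-2599) + 11165/(2 + (-67/108 + 58/79)**2) = 38206*(-1/2599) + 11165/(2 + (971/8532)**2) = -38206/2599 + 11165/(2 + 942841/72795024) = -38206/2599 + 11165/(146532889/72795024) = -38206/2599 + 11165*(72795024/146532889) = -38206/2599 + 812756442960/146532889 = 2106755559695906/380838978511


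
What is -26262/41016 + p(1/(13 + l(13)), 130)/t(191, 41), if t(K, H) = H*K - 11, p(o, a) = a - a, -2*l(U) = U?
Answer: -4377/6836 ≈ -0.64029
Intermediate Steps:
l(U) = -U/2
p(o, a) = 0
t(K, H) = -11 + H*K
-26262/41016 + p(1/(13 + l(13)), 130)/t(191, 41) = -26262/41016 + 0/(-11 + 41*191) = -26262*1/41016 + 0/(-11 + 7831) = -4377/6836 + 0/7820 = -4377/6836 + 0*(1/7820) = -4377/6836 + 0 = -4377/6836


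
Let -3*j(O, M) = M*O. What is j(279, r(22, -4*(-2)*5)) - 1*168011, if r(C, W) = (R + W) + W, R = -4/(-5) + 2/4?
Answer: -1755719/10 ≈ -1.7557e+5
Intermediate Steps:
R = 13/10 (R = -4*(-⅕) + 2*(¼) = ⅘ + ½ = 13/10 ≈ 1.3000)
r(C, W) = 13/10 + 2*W (r(C, W) = (13/10 + W) + W = 13/10 + 2*W)
j(O, M) = -M*O/3
j(279, r(22, -4*(-2)*5)) - 1*168011 = -⅓*(13/10 + 2*(-4*(-2)*5))*279 - 1*168011 = -⅓*(13/10 + 2*(8*5))*279 - 168011 = -⅓*(13/10 + 2*40)*279 - 168011 = -⅓*(13/10 + 80)*279 - 168011 = -⅓*813/10*279 - 168011 = -75609/10 - 168011 = -1755719/10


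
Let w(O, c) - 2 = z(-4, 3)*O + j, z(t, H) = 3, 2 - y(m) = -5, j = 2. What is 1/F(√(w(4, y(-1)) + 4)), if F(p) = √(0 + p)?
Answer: √2*5^(¾)/10 ≈ 0.47287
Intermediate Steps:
y(m) = 7 (y(m) = 2 - 1*(-5) = 2 + 5 = 7)
w(O, c) = 4 + 3*O (w(O, c) = 2 + (3*O + 2) = 2 + (2 + 3*O) = 4 + 3*O)
F(p) = √p
1/F(√(w(4, y(-1)) + 4)) = 1/(√(√((4 + 3*4) + 4))) = 1/(√(√((4 + 12) + 4))) = 1/(√(√(16 + 4))) = 1/(√(√20)) = 1/(√(2*√5)) = 1/(√2*5^(¼)) = √2*5^(¾)/10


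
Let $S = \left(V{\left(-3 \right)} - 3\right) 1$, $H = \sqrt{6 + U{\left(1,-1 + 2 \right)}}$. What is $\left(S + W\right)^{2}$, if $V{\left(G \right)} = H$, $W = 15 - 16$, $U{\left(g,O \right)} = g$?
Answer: $\left(4 - \sqrt{7}\right)^{2} \approx 1.834$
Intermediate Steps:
$H = \sqrt{7}$ ($H = \sqrt{6 + 1} = \sqrt{7} \approx 2.6458$)
$W = -1$
$V{\left(G \right)} = \sqrt{7}$
$S = -3 + \sqrt{7}$ ($S = \left(\sqrt{7} - 3\right) 1 = \left(-3 + \sqrt{7}\right) 1 = -3 + \sqrt{7} \approx -0.35425$)
$\left(S + W\right)^{2} = \left(\left(-3 + \sqrt{7}\right) - 1\right)^{2} = \left(-4 + \sqrt{7}\right)^{2}$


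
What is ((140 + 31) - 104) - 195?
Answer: -128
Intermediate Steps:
((140 + 31) - 104) - 195 = (171 - 104) - 195 = 67 - 195 = -128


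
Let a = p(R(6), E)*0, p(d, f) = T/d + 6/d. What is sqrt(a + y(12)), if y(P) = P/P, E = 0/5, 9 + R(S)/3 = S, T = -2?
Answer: 1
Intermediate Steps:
R(S) = -27 + 3*S
E = 0 (E = 0*(1/5) = 0)
p(d, f) = 4/d (p(d, f) = -2/d + 6/d = 4/d)
y(P) = 1
a = 0 (a = (4/(-27 + 3*6))*0 = (4/(-27 + 18))*0 = (4/(-9))*0 = (4*(-1/9))*0 = -4/9*0 = 0)
sqrt(a + y(12)) = sqrt(0 + 1) = sqrt(1) = 1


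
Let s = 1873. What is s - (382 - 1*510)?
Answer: 2001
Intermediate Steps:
s - (382 - 1*510) = 1873 - (382 - 1*510) = 1873 - (382 - 510) = 1873 - 1*(-128) = 1873 + 128 = 2001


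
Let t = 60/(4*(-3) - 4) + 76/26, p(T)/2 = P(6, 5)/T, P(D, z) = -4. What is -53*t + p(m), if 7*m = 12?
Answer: 6109/156 ≈ 39.160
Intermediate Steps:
m = 12/7 (m = (⅐)*12 = 12/7 ≈ 1.7143)
p(T) = -8/T (p(T) = 2*(-4/T) = -8/T)
t = -43/52 (t = 60/(-12 - 4) + 76*(1/26) = 60/(-16) + 38/13 = 60*(-1/16) + 38/13 = -15/4 + 38/13 = -43/52 ≈ -0.82692)
-53*t + p(m) = -53*(-43/52) - 8/12/7 = 2279/52 - 8*7/12 = 2279/52 - 14/3 = 6109/156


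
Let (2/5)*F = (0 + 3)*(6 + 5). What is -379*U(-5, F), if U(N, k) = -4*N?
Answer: -7580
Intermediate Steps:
F = 165/2 (F = 5*((0 + 3)*(6 + 5))/2 = 5*(3*11)/2 = (5/2)*33 = 165/2 ≈ 82.500)
-379*U(-5, F) = -(-1516)*(-5) = -379*20 = -7580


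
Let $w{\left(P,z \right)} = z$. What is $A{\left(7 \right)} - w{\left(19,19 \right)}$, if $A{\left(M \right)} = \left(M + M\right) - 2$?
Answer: $-7$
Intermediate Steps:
$A{\left(M \right)} = -2 + 2 M$ ($A{\left(M \right)} = 2 M - 2 = -2 + 2 M$)
$A{\left(7 \right)} - w{\left(19,19 \right)} = \left(-2 + 2 \cdot 7\right) - 19 = \left(-2 + 14\right) - 19 = 12 - 19 = -7$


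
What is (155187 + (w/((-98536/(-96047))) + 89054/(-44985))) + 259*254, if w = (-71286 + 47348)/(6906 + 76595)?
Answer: 40893954180046942213/185065018150980 ≈ 2.2097e+5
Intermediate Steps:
w = -23938/83501 ≈ -0.28668
(155187 + (w/((-98536/(-96047))) + 89054/(-44985))) + 259*254 = (155187 + (-23938/(83501*((-98536/(-96047)))) + 89054/(-44985))) + 259*254 = (155187 + (-23938/(83501*((-98536*(-1/96047)))) + 89054*(-1/44985))) + 65786 = (155187 + (-23938/(83501*98536/96047) - 89054/44985)) + 65786 = (155187 + (-23938/83501*96047/98536 - 89054/44985)) + 65786 = (155187 + (-1149586543/4113927268 - 89054/44985)) + 65786 = (155187 - 418075829561327/185065018150980) + 65786 = 28719266895966571933/185065018150980 + 65786 = 40893954180046942213/185065018150980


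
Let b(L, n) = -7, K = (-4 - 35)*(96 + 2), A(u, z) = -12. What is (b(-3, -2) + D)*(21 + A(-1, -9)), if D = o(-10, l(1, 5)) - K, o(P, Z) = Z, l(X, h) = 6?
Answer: 34389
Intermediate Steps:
K = -3822 (K = -39*98 = -3822)
D = 3828 (D = 6 - 1*(-3822) = 6 + 3822 = 3828)
(b(-3, -2) + D)*(21 + A(-1, -9)) = (-7 + 3828)*(21 - 12) = 3821*9 = 34389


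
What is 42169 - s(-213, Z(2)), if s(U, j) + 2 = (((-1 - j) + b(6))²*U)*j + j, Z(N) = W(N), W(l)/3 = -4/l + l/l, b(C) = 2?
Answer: 31950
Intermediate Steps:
W(l) = 3 - 12/l (W(l) = 3*(-4/l + l/l) = 3*(-4/l + 1) = 3*(1 - 4/l) = 3 - 12/l)
Z(N) = 3 - 12/N
s(U, j) = -2 + j + U*j*(1 - j)² (s(U, j) = -2 + ((((-1 - j) + 2)²*U)*j + j) = -2 + (((1 - j)²*U)*j + j) = -2 + ((U*(1 - j)²)*j + j) = -2 + (U*j*(1 - j)² + j) = -2 + (j + U*j*(1 - j)²) = -2 + j + U*j*(1 - j)²)
42169 - s(-213, Z(2)) = 42169 - (-2 + (3 - 12/2) - 213*(3 - 12/2)*(-1 + (3 - 12/2))²) = 42169 - (-2 + (3 - 12*½) - 213*(3 - 12*½)*(-1 + (3 - 12*½))²) = 42169 - (-2 + (3 - 6) - 213*(3 - 6)*(-1 + (3 - 6))²) = 42169 - (-2 - 3 - 213*(-3)*(-1 - 3)²) = 42169 - (-2 - 3 - 213*(-3)*(-4)²) = 42169 - (-2 - 3 - 213*(-3)*16) = 42169 - (-2 - 3 + 10224) = 42169 - 1*10219 = 42169 - 10219 = 31950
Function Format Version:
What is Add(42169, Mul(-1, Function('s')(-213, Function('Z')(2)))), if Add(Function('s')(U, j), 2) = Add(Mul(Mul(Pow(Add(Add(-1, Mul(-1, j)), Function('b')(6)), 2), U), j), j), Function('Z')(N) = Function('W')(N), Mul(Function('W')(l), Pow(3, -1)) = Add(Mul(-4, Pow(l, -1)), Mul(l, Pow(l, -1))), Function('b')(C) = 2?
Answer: 31950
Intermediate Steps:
Function('W')(l) = Add(3, Mul(-12, Pow(l, -1))) (Function('W')(l) = Mul(3, Add(Mul(-4, Pow(l, -1)), Mul(l, Pow(l, -1)))) = Mul(3, Add(Mul(-4, Pow(l, -1)), 1)) = Mul(3, Add(1, Mul(-4, Pow(l, -1)))) = Add(3, Mul(-12, Pow(l, -1))))
Function('Z')(N) = Add(3, Mul(-12, Pow(N, -1)))
Function('s')(U, j) = Add(-2, j, Mul(U, j, Pow(Add(1, Mul(-1, j)), 2))) (Function('s')(U, j) = Add(-2, Add(Mul(Mul(Pow(Add(Add(-1, Mul(-1, j)), 2), 2), U), j), j)) = Add(-2, Add(Mul(Mul(Pow(Add(1, Mul(-1, j)), 2), U), j), j)) = Add(-2, Add(Mul(Mul(U, Pow(Add(1, Mul(-1, j)), 2)), j), j)) = Add(-2, Add(Mul(U, j, Pow(Add(1, Mul(-1, j)), 2)), j)) = Add(-2, Add(j, Mul(U, j, Pow(Add(1, Mul(-1, j)), 2)))) = Add(-2, j, Mul(U, j, Pow(Add(1, Mul(-1, j)), 2))))
Add(42169, Mul(-1, Function('s')(-213, Function('Z')(2)))) = Add(42169, Mul(-1, Add(-2, Add(3, Mul(-12, Pow(2, -1))), Mul(-213, Add(3, Mul(-12, Pow(2, -1))), Pow(Add(-1, Add(3, Mul(-12, Pow(2, -1)))), 2))))) = Add(42169, Mul(-1, Add(-2, Add(3, Mul(-12, Rational(1, 2))), Mul(-213, Add(3, Mul(-12, Rational(1, 2))), Pow(Add(-1, Add(3, Mul(-12, Rational(1, 2)))), 2))))) = Add(42169, Mul(-1, Add(-2, Add(3, -6), Mul(-213, Add(3, -6), Pow(Add(-1, Add(3, -6)), 2))))) = Add(42169, Mul(-1, Add(-2, -3, Mul(-213, -3, Pow(Add(-1, -3), 2))))) = Add(42169, Mul(-1, Add(-2, -3, Mul(-213, -3, Pow(-4, 2))))) = Add(42169, Mul(-1, Add(-2, -3, Mul(-213, -3, 16)))) = Add(42169, Mul(-1, Add(-2, -3, 10224))) = Add(42169, Mul(-1, 10219)) = Add(42169, -10219) = 31950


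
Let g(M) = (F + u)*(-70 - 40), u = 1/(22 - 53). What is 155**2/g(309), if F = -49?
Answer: 29791/6688 ≈ 4.4544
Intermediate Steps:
u = -1/31 (u = 1/(-31) = -1/31 ≈ -0.032258)
g(M) = 167200/31 (g(M) = (-49 - 1/31)*(-70 - 40) = -1520/31*(-110) = 167200/31)
155**2/g(309) = 155**2/(167200/31) = 24025*(31/167200) = 29791/6688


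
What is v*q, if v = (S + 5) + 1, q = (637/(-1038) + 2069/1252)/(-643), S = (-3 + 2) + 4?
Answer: -2025147/139271228 ≈ -0.014541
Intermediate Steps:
S = 3 (S = -1 + 4 = 3)
q = -675049/417813684 (q = (637*(-1/1038) + 2069*(1/1252))*(-1/643) = (-637/1038 + 2069/1252)*(-1/643) = (675049/649788)*(-1/643) = -675049/417813684 ≈ -0.0016157)
v = 9 (v = (3 + 5) + 1 = 8 + 1 = 9)
v*q = 9*(-675049/417813684) = -2025147/139271228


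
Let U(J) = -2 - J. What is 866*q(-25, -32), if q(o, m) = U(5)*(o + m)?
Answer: 345534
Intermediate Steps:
q(o, m) = -7*m - 7*o (q(o, m) = (-2 - 1*5)*(o + m) = (-2 - 5)*(m + o) = -7*(m + o) = -7*m - 7*o)
866*q(-25, -32) = 866*(-7*(-32) - 7*(-25)) = 866*(224 + 175) = 866*399 = 345534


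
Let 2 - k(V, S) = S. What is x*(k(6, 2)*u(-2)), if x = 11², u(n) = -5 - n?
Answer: 0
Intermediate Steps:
k(V, S) = 2 - S
x = 121
x*(k(6, 2)*u(-2)) = 121*((2 - 1*2)*(-5 - 1*(-2))) = 121*((2 - 2)*(-5 + 2)) = 121*(0*(-3)) = 121*0 = 0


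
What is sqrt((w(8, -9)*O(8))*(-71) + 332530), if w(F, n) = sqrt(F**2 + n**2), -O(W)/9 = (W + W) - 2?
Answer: sqrt(332530 + 8946*sqrt(145)) ≈ 663.52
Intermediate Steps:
O(W) = 18 - 18*W (O(W) = -9*((W + W) - 2) = -9*(2*W - 2) = -9*(-2 + 2*W) = 18 - 18*W)
sqrt((w(8, -9)*O(8))*(-71) + 332530) = sqrt((sqrt(8**2 + (-9)**2)*(18 - 18*8))*(-71) + 332530) = sqrt((sqrt(64 + 81)*(18 - 144))*(-71) + 332530) = sqrt((sqrt(145)*(-126))*(-71) + 332530) = sqrt(-126*sqrt(145)*(-71) + 332530) = sqrt(8946*sqrt(145) + 332530) = sqrt(332530 + 8946*sqrt(145))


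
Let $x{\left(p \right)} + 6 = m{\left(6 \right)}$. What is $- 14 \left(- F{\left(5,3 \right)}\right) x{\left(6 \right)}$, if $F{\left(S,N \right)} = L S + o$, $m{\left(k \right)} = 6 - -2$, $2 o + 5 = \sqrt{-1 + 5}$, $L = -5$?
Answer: $-742$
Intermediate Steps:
$o = - \frac{3}{2}$ ($o = - \frac{5}{2} + \frac{\sqrt{-1 + 5}}{2} = - \frac{5}{2} + \frac{\sqrt{4}}{2} = - \frac{5}{2} + \frac{1}{2} \cdot 2 = - \frac{5}{2} + 1 = - \frac{3}{2} \approx -1.5$)
$m{\left(k \right)} = 8$ ($m{\left(k \right)} = 6 + 2 = 8$)
$F{\left(S,N \right)} = - \frac{3}{2} - 5 S$ ($F{\left(S,N \right)} = - 5 S - \frac{3}{2} = - \frac{3}{2} - 5 S$)
$x{\left(p \right)} = 2$ ($x{\left(p \right)} = -6 + 8 = 2$)
$- 14 \left(- F{\left(5,3 \right)}\right) x{\left(6 \right)} = - 14 \left(- (- \frac{3}{2} - 25)\right) 2 = - 14 \left(\left(-1\right) \left(- \frac{53}{2}\right)\right) 2 = \left(-14\right) \frac{53}{2} \cdot 2 = \left(-371\right) 2 = -742$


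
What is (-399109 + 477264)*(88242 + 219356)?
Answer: 24040321690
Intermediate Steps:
(-399109 + 477264)*(88242 + 219356) = 78155*307598 = 24040321690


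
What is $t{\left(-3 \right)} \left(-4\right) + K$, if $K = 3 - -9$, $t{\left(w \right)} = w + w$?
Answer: $36$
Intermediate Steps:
$t{\left(w \right)} = 2 w$
$K = 12$ ($K = 3 + 9 = 12$)
$t{\left(-3 \right)} \left(-4\right) + K = 2 \left(-3\right) \left(-4\right) + 12 = \left(-6\right) \left(-4\right) + 12 = 24 + 12 = 36$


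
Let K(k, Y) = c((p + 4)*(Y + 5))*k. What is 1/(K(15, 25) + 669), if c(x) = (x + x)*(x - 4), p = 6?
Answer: 1/2664669 ≈ 3.7528e-7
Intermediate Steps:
c(x) = 2*x*(-4 + x) (c(x) = (2*x)*(-4 + x) = 2*x*(-4 + x))
K(k, Y) = 2*k*(46 + 10*Y)*(50 + 10*Y) (K(k, Y) = (2*((6 + 4)*(Y + 5))*(-4 + (6 + 4)*(Y + 5)))*k = (2*(10*(5 + Y))*(-4 + 10*(5 + Y)))*k = (2*(50 + 10*Y)*(-4 + (50 + 10*Y)))*k = (2*(50 + 10*Y)*(46 + 10*Y))*k = (2*(46 + 10*Y)*(50 + 10*Y))*k = 2*k*(46 + 10*Y)*(50 + 10*Y))
1/(K(15, 25) + 669) = 1/(40*15*(5 + 25)*(23 + 5*25) + 669) = 1/(40*15*30*(23 + 125) + 669) = 1/(40*15*30*148 + 669) = 1/(2664000 + 669) = 1/2664669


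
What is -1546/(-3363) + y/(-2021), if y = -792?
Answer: 5787962/6796623 ≈ 0.85159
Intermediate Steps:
-1546/(-3363) + y/(-2021) = -1546/(-3363) - 792/(-2021) = -1546*(-1/3363) - 792*(-1/2021) = 1546/3363 + 792/2021 = 5787962/6796623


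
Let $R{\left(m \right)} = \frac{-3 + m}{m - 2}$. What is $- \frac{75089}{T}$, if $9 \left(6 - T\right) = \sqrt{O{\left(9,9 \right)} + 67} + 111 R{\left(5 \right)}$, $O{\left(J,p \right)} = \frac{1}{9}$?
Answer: $\frac{4344435}{107} - \frac{289629 \sqrt{151}}{214} \approx 23971.0$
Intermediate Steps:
$O{\left(J,p \right)} = \frac{1}{9}$
$R{\left(m \right)} = \frac{-3 + m}{-2 + m}$
$T = - \frac{20}{9} - \frac{2 \sqrt{151}}{27}$ ($T = 6 - \frac{\sqrt{\frac{1}{9} + 67} + 111 \frac{-3 + 5}{-2 + 5}}{9} = 6 - \frac{\sqrt{\frac{604}{9}} + 111 \cdot \frac{1}{3} \cdot 2}{9} = 6 - \frac{\frac{2 \sqrt{151}}{3} + 111 \cdot \frac{1}{3} \cdot 2}{9} = 6 - \frac{\frac{2 \sqrt{151}}{3} + 111 \cdot \frac{2}{3}}{9} = 6 - \frac{\frac{2 \sqrt{151}}{3} + 74}{9} = 6 - \frac{74 + \frac{2 \sqrt{151}}{3}}{9} = 6 - \left(\frac{74}{9} + \frac{2 \sqrt{151}}{27}\right) = - \frac{20}{9} - \frac{2 \sqrt{151}}{27} \approx -3.1325$)
$- \frac{75089}{T} = - \frac{75089}{- \frac{20}{9} - \frac{2 \sqrt{151}}{27}}$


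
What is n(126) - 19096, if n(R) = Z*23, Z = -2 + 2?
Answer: -19096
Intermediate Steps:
Z = 0
n(R) = 0 (n(R) = 0*23 = 0)
n(126) - 19096 = 0 - 19096 = -19096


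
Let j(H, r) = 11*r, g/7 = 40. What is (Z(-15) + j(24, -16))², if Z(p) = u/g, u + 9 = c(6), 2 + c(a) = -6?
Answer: 2430194209/78400 ≈ 30997.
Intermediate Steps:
g = 280 (g = 7*40 = 280)
c(a) = -8 (c(a) = -2 - 6 = -8)
u = -17 (u = -9 - 8 = -17)
Z(p) = -17/280
(Z(-15) + j(24, -16))² = (-17/280 + 11*(-16))² = (-17/280 - 176)² = (-49297/280)² = 2430194209/78400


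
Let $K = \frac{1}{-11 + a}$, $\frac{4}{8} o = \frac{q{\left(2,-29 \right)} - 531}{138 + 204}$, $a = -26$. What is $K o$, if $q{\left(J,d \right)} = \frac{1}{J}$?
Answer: $\frac{1061}{12654} \approx 0.083847$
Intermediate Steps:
$o = - \frac{1061}{342}$ ($o = 2 \frac{\frac{1}{2} - 531}{138 + 204} = 2 \frac{\frac{1}{2} - 531}{342} = 2 \left(\left(- \frac{1061}{2}\right) \frac{1}{342}\right) = 2 \left(- \frac{1061}{684}\right) = - \frac{1061}{342} \approx -3.1023$)
$K = - \frac{1}{37}$ ($K = \frac{1}{-11 - 26} = \frac{1}{-37} = - \frac{1}{37} \approx -0.027027$)
$K o = \left(- \frac{1}{37}\right) \left(- \frac{1061}{342}\right) = \frac{1061}{12654}$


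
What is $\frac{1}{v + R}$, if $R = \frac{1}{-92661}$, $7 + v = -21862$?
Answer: $- \frac{92661}{2026403410} \approx -4.5727 \cdot 10^{-5}$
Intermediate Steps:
$v = -21869$ ($v = -7 - 21862 = -21869$)
$R = - \frac{1}{92661} \approx -1.0792 \cdot 10^{-5}$
$\frac{1}{v + R} = \frac{1}{-21869 - \frac{1}{92661}} = \frac{1}{- \frac{2026403410}{92661}} = - \frac{92661}{2026403410}$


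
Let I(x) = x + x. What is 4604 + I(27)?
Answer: 4658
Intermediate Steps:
I(x) = 2*x
4604 + I(27) = 4604 + 2*27 = 4604 + 54 = 4658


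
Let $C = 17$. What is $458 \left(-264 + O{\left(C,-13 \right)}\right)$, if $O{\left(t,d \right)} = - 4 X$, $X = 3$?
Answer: $-126408$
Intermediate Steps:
$O{\left(t,d \right)} = -12$ ($O{\left(t,d \right)} = \left(-4\right) 3 = -12$)
$458 \left(-264 + O{\left(C,-13 \right)}\right) = 458 \left(-264 - 12\right) = 458 \left(-276\right) = -126408$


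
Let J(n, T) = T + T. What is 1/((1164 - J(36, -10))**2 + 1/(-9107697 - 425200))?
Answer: 9532897/13363748856831 ≈ 7.1334e-7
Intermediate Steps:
J(n, T) = 2*T
1/((1164 - J(36, -10))**2 + 1/(-9107697 - 425200)) = 1/((1164 - 2*(-10))**2 + 1/(-9107697 - 425200)) = 1/((1164 - 1*(-20))**2 + 1/(-9532897)) = 1/((1164 + 20)**2 - 1/9532897) = 1/(1184**2 - 1/9532897) = 1/(1401856 - 1/9532897) = 1/(13363748856831/9532897) = 9532897/13363748856831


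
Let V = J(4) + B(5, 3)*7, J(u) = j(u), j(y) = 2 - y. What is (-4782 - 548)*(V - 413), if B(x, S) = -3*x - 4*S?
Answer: 3219320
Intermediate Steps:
B(x, S) = -4*S - 3*x
J(u) = 2 - u
V = -191 (V = (2 - 1*4) + (-4*3 - 3*5)*7 = (2 - 4) + (-12 - 15)*7 = -2 - 27*7 = -2 - 189 = -191)
(-4782 - 548)*(V - 413) = (-4782 - 548)*(-191 - 413) = -5330*(-604) = 3219320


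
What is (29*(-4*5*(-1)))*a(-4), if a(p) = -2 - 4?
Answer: -3480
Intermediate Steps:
a(p) = -6
(29*(-4*5*(-1)))*a(-4) = (29*(-4*5*(-1)))*(-6) = (29*(-20*(-1)))*(-6) = (29*20)*(-6) = 580*(-6) = -3480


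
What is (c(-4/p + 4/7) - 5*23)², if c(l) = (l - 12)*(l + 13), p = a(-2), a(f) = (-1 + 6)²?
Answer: 68584749491281/937890625 ≈ 73127.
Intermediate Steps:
a(f) = 25 (a(f) = 5² = 25)
p = 25
c(l) = (-12 + l)*(13 + l)
(c(-4/p + 4/7) - 5*23)² = ((-156 + (-4/25 + 4/7) + (-4/25 + 4/7)²) - 5*23)² = ((-156 + (-4*1/25 + 4*(⅐)) + (-4*1/25 + 4*(⅐))²) - 115)² = ((-156 + (-4/25 + 4/7) + (-4/25 + 4/7)²) - 115)² = ((-156 + 72/175 + (72/175)²) - 115)² = ((-156 + 72/175 + 5184/30625) - 115)² = (-4759716/30625 - 115)² = (-8281591/30625)² = 68584749491281/937890625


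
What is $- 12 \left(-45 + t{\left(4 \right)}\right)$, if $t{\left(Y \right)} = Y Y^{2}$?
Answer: $-228$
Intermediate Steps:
$t{\left(Y \right)} = Y^{3}$
$- 12 \left(-45 + t{\left(4 \right)}\right) = - 12 \left(-45 + 4^{3}\right) = - 12 \left(-45 + 64\right) = \left(-12\right) 19 = -228$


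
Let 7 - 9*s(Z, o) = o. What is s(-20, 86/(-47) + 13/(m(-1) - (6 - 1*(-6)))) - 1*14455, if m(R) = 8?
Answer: -8151863/564 ≈ -14454.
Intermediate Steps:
s(Z, o) = 7/9 - o/9
s(-20, 86/(-47) + 13/(m(-1) - (6 - 1*(-6)))) - 1*14455 = (7/9 - (86/(-47) + 13/(8 - (6 - 1*(-6))))/9) - 1*14455 = (7/9 - (86*(-1/47) + 13/(8 - (6 + 6)))/9) - 14455 = (7/9 - (-86/47 + 13/(8 - 1*12))/9) - 14455 = (7/9 - (-86/47 + 13/(8 - 12))/9) - 14455 = (7/9 - (-86/47 + 13/(-4))/9) - 14455 = (7/9 - (-86/47 + 13*(-¼))/9) - 14455 = (7/9 - (-86/47 - 13/4)/9) - 14455 = (7/9 - ⅑*(-955/188)) - 14455 = (7/9 + 955/1692) - 14455 = 757/564 - 14455 = -8151863/564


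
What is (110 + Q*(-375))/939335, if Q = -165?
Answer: 12397/187867 ≈ 0.065988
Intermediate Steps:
(110 + Q*(-375))/939335 = (110 - 165*(-375))/939335 = (110 + 61875)*(1/939335) = 61985*(1/939335) = 12397/187867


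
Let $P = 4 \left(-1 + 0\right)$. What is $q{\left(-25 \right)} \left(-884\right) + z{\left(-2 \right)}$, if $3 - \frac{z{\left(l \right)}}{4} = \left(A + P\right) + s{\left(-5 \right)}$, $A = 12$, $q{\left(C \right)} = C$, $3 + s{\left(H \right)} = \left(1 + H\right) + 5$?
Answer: $22088$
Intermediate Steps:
$s{\left(H \right)} = 3 + H$ ($s{\left(H \right)} = -3 + \left(\left(1 + H\right) + 5\right) = -3 + \left(6 + H\right) = 3 + H$)
$P = -4$ ($P = 4 \left(-1\right) = -4$)
$z{\left(l \right)} = -12$ ($z{\left(l \right)} = 12 - 4 \left(\left(12 - 4\right) + \left(3 - 5\right)\right) = 12 - 4 \left(8 - 2\right) = 12 - 24 = -12$)
$q{\left(-25 \right)} \left(-884\right) + z{\left(-2 \right)} = \left(-25\right) \left(-884\right) - 12 = 22100 - 12 = 22088$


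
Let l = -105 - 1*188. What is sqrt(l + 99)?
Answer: I*sqrt(194) ≈ 13.928*I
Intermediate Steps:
l = -293 (l = -105 - 188 = -293)
sqrt(l + 99) = sqrt(-293 + 99) = sqrt(-194) = I*sqrt(194)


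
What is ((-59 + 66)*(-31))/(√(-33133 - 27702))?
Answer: 217*I*√115/2645 ≈ 0.8798*I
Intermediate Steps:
((-59 + 66)*(-31))/(√(-33133 - 27702)) = (7*(-31))/(√(-60835)) = -217*(-I*√115/2645) = -(-217)*I*√115/2645 = 217*I*√115/2645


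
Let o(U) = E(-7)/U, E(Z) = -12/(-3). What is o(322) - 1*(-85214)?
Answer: 13719456/161 ≈ 85214.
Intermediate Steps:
E(Z) = 4 (E(Z) = -12*(-1/3) = 4)
o(U) = 4/U
o(322) - 1*(-85214) = 4/322 - 1*(-85214) = 4*(1/322) + 85214 = 2/161 + 85214 = 13719456/161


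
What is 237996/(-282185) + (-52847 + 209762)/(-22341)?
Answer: -1502912967/191039245 ≈ -7.8670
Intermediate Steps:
237996/(-282185) + (-52847 + 209762)/(-22341) = 237996*(-1/282185) + 156915*(-1/22341) = -237996/282185 - 4755/677 = -1502912967/191039245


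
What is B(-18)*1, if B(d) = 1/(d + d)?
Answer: -1/36 ≈ -0.027778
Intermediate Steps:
B(d) = 1/(2*d)
B(-18)*1 = ((½)/(-18))*1 = ((½)*(-1/18))*1 = -1/36*1 = -1/36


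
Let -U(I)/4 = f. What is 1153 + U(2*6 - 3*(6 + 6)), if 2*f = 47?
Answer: 1059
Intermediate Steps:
f = 47/2 (f = (½)*47 = 47/2 ≈ 23.500)
U(I) = -94 (U(I) = -4*47/2 = -94)
1153 + U(2*6 - 3*(6 + 6)) = 1153 - 94 = 1059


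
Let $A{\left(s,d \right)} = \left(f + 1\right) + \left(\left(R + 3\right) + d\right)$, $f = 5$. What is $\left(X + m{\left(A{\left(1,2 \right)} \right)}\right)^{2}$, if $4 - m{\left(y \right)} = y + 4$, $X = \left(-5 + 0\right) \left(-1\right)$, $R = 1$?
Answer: $49$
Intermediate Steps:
$X = 5$ ($X = \left(-5\right) \left(-1\right) = 5$)
$A{\left(s,d \right)} = 10 + d$ ($A{\left(s,d \right)} = \left(5 + 1\right) + \left(\left(1 + 3\right) + d\right) = 6 + \left(4 + d\right) = 10 + d$)
$m{\left(y \right)} = - y$ ($m{\left(y \right)} = 4 - \left(y + 4\right) = 4 - \left(4 + y\right) = - y$)
$\left(X + m{\left(A{\left(1,2 \right)} \right)}\right)^{2} = \left(5 - \left(10 + 2\right)\right)^{2} = \left(5 - 12\right)^{2} = \left(-7\right)^{2} = 49$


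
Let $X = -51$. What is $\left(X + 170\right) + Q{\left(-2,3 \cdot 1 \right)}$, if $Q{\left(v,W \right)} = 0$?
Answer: $119$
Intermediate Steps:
$\left(X + 170\right) + Q{\left(-2,3 \cdot 1 \right)} = \left(-51 + 170\right) + 0 = 119 + 0 = 119$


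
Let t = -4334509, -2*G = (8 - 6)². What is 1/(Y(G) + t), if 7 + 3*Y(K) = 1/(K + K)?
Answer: -12/52014137 ≈ -2.3071e-7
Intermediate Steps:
G = -2 (G = -(8 - 6)²/2 = -½*2² = -½*4 = -2)
Y(K) = -7/3 + 1/(6*K) (Y(K) = -7/3 + 1/(3*(K + K)) = -7/3 + 1/(3*((2*K))) = -7/3 + (1/(2*K))/3 = -7/3 + 1/(6*K))
1/(Y(G) + t) = 1/((⅙)*(1 - 14*(-2))/(-2) - 4334509) = 1/((⅙)*(-½)*(1 + 28) - 4334509) = 1/((⅙)*(-½)*29 - 4334509) = 1/(-29/12 - 4334509) = 1/(-52014137/12) = -12/52014137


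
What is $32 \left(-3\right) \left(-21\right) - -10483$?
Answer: $12499$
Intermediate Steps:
$32 \left(-3\right) \left(-21\right) - -10483 = \left(-96\right) \left(-21\right) + 10483 = 2016 + 10483 = 12499$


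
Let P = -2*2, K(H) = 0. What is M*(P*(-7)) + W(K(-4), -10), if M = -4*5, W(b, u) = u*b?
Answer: -560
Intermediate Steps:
W(b, u) = b*u
M = -20
P = -4
M*(P*(-7)) + W(K(-4), -10) = -(-80)*(-7) + 0*(-10) = -20*28 + 0 = -560 + 0 = -560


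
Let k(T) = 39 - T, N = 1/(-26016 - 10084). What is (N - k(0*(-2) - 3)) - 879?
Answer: -33248101/36100 ≈ -921.00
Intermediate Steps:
N = -1/36100 (N = 1/(-36100) = -1/36100 ≈ -2.7701e-5)
(N - k(0*(-2) - 3)) - 879 = (-1/36100 - (39 - (0*(-2) - 3))) - 879 = (-1/36100 - (39 - (0 - 3))) - 879 = (-1/36100 - (39 - 1*(-3))) - 879 = (-1/36100 - (39 + 3)) - 879 = (-1/36100 - 1*42) - 879 = (-1/36100 - 42) - 879 = -1516201/36100 - 879 = -33248101/36100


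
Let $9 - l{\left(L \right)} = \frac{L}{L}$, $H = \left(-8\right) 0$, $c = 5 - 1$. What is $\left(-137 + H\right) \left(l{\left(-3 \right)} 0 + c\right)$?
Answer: $-548$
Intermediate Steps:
$c = 4$ ($c = 5 - 1 = 4$)
$H = 0$
$l{\left(L \right)} = 8$ ($l{\left(L \right)} = 9 - \frac{L}{L} = 9 - 1 = 8$)
$\left(-137 + H\right) \left(l{\left(-3 \right)} 0 + c\right) = \left(-137 + 0\right) \left(8 \cdot 0 + 4\right) = - 137 \left(0 + 4\right) = \left(-137\right) 4 = -548$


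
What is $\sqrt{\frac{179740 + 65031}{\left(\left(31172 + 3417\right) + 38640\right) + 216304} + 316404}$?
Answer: $\frac{\sqrt{26524015086073899}}{289533} \approx 562.5$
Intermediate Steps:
$\sqrt{\frac{179740 + 65031}{\left(\left(31172 + 3417\right) + 38640\right) + 216304} + 316404} = \sqrt{\frac{244771}{\left(34589 + 38640\right) + 216304} + 316404} = \sqrt{\frac{244771}{73229 + 216304} + 316404} = \sqrt{\frac{244771}{289533} + 316404} = \sqrt{\frac{91609644103}{289533}} = \frac{\sqrt{26524015086073899}}{289533}$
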